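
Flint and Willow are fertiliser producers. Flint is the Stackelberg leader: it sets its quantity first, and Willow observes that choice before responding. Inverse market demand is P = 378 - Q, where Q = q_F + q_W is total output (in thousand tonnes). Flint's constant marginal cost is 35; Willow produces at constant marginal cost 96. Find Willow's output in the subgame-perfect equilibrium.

40

Solve by backward induction. Given q_F, the follower Willow maximises π_W = (378 - q_F - q_W)q_W - 96q_W.
Follower FOC: 282 - q_F - 2q_W = 0, so q_W(q_F) = (282 - q_F)/2.
The leader anticipates this reaction. Substituting into P = 378 - Q gives P = 237 - (1/2)q_F, so π_F = (237 - (1/2)q_F)q_F - 35q_F.
Leader FOC: 202 - q_F = 0, so q_F = 202.
Then q_W = (282 - 202)/2 = 40.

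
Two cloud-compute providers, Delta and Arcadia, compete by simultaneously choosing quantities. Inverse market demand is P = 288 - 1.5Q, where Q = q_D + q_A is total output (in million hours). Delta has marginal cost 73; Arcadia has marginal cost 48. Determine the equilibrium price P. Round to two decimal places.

Delta's profit: π_D = (288 - 1.5Q)q_D - (73q_D). Setting ∂π_D/∂q_D = 0: 215 - 3q_D - (3/2)(q_A) = 0.
Arcadia's first-order condition: 240 - 3q_A - (3/2)(q_D) = 0.
Rearranging gives the reaction functions q_D = (215 - (3/2)q_A)/3 and q_A = (240 - (3/2)q_D)/3.
Solving the pair: q_D = 380/9, q_A = 530/9.
Total output Q = 910/9, so price P = 288 - (3/2)·(910/9) = 409/3.

136.33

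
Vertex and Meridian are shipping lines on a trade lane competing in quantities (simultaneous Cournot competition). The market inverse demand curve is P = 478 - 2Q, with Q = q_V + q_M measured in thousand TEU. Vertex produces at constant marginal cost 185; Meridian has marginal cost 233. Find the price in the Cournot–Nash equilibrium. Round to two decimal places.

298.67

Vertex's profit: π_V = (478 - 2Q)q_V - (185q_V). Setting ∂π_V/∂q_V = 0: 293 - 4q_V - 2(q_M) = 0.
Meridian's first-order condition: 245 - 4q_M - 2(q_V) = 0.
Best responses: q_V = (293 - 2q_M)/4, q_M = (245 - 2q_V)/4.
Solving the pair: q_V = 341/6, q_M = 197/6.
Total output Q = 269/3, so price P = 478 - 2·(269/3) = 896/3.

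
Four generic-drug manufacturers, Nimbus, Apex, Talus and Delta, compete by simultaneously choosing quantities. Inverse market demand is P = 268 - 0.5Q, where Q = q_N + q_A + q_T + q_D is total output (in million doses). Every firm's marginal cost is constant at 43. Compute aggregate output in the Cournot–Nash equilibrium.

360

A representative firm's profit is π_i = q_i(268 - 0.5Q) - 43q_i.
Setting ∂π_i/∂q_i = 0 with rivals' quantities fixed: 225 - q_i - (1/2)·Σ_{j≠i} q_j = 0.
With identical firms every q_j equals q_i, so Σ_{j≠i} q_j = 3q_i and 225 = (5/2)q_i, giving q_i = 90.
Total output Q = 90 + 90 + 90 + 90 = 360.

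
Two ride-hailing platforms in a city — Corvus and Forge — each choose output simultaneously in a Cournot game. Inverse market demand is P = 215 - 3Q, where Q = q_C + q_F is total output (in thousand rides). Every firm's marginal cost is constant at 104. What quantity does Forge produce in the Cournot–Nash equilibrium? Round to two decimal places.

12.33

A representative firm's profit is π_i = q_i(215 - 3Q) - 104q_i.
Setting ∂π_i/∂q_i = 0 with rivals' quantities fixed: 111 - 6q_i - 3q_j = 0.
By symmetry each firm produces the same amount; substituting q_j = q_i yields q_i = 111/9 = 37/3.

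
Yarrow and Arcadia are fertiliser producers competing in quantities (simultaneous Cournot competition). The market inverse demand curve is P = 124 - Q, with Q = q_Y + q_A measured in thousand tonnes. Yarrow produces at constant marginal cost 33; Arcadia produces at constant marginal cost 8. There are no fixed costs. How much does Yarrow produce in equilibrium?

22

Yarrow's profit: π_Y = (124 - Q)q_Y - (33q_Y). Setting ∂π_Y/∂q_Y = 0: 91 - 2q_Y - (q_A) = 0.
Arcadia's profit: π_A = (124 - Q)q_A - (8q_A). Setting ∂π_A/∂q_A = 0: 116 - 2q_A - (q_Y) = 0.
Rearranging gives the reaction functions q_Y = (91 - q_A)/2 and q_A = (116 - q_Y)/2.
Substituting one into the other gives q_Y = 22 and q_A = 47.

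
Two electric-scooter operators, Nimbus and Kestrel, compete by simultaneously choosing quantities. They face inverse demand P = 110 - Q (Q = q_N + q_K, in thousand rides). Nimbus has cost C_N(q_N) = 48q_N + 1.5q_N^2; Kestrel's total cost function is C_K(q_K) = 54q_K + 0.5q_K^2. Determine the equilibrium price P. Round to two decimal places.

Nimbus's profit: π_N = (110 - Q)q_N - (48q_N + (3/2)q_N²). Setting ∂π_N/∂q_N = 0: 62 - 5q_N - (q_K) = 0.
Kestrel's first-order condition: 56 - 3q_K - (q_N) = 0.
So q_N = (62 - q_K)/5 and q_K = (56 - q_N)/3.
Solving the pair: q_N = 65/7, q_K = 109/7.
Total output Q = 174/7, so price P = 110 - 174/7 = 596/7.

85.14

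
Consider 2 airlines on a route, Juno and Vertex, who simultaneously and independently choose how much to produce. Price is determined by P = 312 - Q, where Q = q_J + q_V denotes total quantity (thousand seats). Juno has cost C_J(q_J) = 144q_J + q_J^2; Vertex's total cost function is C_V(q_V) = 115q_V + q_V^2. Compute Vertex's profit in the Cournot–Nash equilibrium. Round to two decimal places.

3416.89

Juno's profit: π_J = (312 - Q)q_J - (144q_J + q_J²). Setting ∂π_J/∂q_J = 0: 168 - 4q_J - (q_V) = 0.
Vertex's first-order condition: 197 - 4q_V - (q_J) = 0.
So q_J = (168 - q_V)/4 and q_V = (197 - q_J)/4.
Solving the pair: q_J = 95/3, q_V = 124/3.
Price P = 312 - 73 = 239.
Vertex's profit: 239·(124/3) - 115·(124/3) - (124/3)² = 3416.8889.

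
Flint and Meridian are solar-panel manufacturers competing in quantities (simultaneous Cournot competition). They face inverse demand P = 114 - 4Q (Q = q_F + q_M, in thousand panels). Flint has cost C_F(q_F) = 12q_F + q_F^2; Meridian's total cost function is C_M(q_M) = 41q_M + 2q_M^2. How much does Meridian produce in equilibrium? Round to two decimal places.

3.10

Flint's profit: π_F = (114 - 4Q)q_F - (12q_F + q_F²). Setting ∂π_F/∂q_F = 0: 102 - 10q_F - 4(q_M) = 0.
Meridian's profit: π_M = (114 - 4Q)q_M - (41q_M + 2q_M²). Setting ∂π_M/∂q_M = 0: 73 - 12q_M - 4(q_F) = 0.
So q_F = (102 - 4q_M)/10 and q_M = (73 - 4q_F)/12.
Solving the pair: q_F = 233/26, q_M = 161/52.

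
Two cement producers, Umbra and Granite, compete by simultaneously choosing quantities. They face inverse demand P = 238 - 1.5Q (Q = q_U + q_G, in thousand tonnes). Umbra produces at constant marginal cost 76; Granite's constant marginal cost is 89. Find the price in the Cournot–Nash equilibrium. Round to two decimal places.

134.33

Umbra's profit: π_U = (238 - 1.5Q)q_U - (76q_U). Setting ∂π_U/∂q_U = 0: 162 - 3q_U - (3/2)(q_G) = 0.
Granite's profit: π_G = (238 - 1.5Q)q_G - (89q_G). Setting ∂π_G/∂q_G = 0: 149 - 3q_G - (3/2)(q_U) = 0.
Rearranging gives the reaction functions q_U = (162 - (3/2)q_G)/3 and q_G = (149 - (3/2)q_U)/3.
Substituting one into the other gives q_U = 350/9 and q_G = 272/9.
Total output Q = 622/9, so price P = 238 - (3/2)·(622/9) = 403/3.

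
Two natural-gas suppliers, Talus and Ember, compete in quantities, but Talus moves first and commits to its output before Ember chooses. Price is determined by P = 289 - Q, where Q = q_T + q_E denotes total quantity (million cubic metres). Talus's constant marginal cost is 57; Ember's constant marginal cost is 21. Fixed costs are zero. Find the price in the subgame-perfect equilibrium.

106

Solve by backward induction. Given q_T, the follower Ember maximises π_E = (289 - q_T - q_E)q_E - 21q_E.
Setting the follower's marginal profit to zero, 268 - q_T - 2q_E = 0, i.e. q_E = (268 - q_T)/2.
Talus substitutes q_E(q_T) into its own profit: π_T = q_T(289 - q_T - (268 - q_T)/2) - 57q_T = (155 - (1/2)q_T)q_T - 57q_T.
The leader's first-order condition 98 - q_T = 0 yields q_T = 98.
Then q_E = (268 - 98)/2 = 85.
Total output Q = 183, so price P = 289 - 183 = 106.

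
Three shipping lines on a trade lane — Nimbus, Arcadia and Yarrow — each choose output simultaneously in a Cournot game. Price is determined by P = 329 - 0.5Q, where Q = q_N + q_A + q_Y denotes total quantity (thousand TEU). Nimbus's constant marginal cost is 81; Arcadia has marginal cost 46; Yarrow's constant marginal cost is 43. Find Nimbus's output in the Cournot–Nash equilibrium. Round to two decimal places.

87.50

Nimbus's profit: π_N = (329 - 0.5Q)q_N - (81q_N). Setting ∂π_N/∂q_N = 0: 248 - q_N - (1/2)(q_A + q_Y) = 0.
Arcadia's profit: π_A = (329 - 0.5Q)q_A - (46q_A). Setting ∂π_A/∂q_A = 0: 283 - q_A - (1/2)(q_N + q_Y) = 0.
Yarrow's profit: π_Y = (329 - 0.5Q)q_Y - (43q_Y). Setting ∂π_Y/∂q_Y = 0: 286 - q_Y - (1/2)(q_N + q_A) = 0.
Adding the 3 conditions: 817 − Q − Q = 0, i.e. Q = 817/2.
Back-substituting: q_N = (248 − 817/4)/(1/2) = 175/2, q_A = (283 − 817/4)/(1/2) = 315/2, q_Y = (286 − 817/4)/(1/2) = 327/2.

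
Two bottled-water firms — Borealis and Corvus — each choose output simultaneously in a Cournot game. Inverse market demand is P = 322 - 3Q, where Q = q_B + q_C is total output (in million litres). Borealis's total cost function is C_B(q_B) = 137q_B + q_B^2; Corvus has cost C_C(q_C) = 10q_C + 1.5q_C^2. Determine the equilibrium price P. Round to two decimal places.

194.86

Borealis's profit: π_B = (322 - 3Q)q_B - (137q_B + q_B²). Setting ∂π_B/∂q_B = 0: 185 - 8q_B - 3(q_C) = 0.
Corvus's profit: π_C = (322 - 3Q)q_C - (10q_C + (3/2)q_C²). Setting ∂π_C/∂q_C = 0: 312 - 9q_C - 3(q_B) = 0.
Rearranging gives the reaction functions q_B = (185 - 3q_C)/8 and q_C = (312 - 3q_B)/9.
Solving the pair: q_B = 81/7, q_C = 647/21.
Total output Q = 890/21, so price P = 322 - 3·(890/21) = 1364/7.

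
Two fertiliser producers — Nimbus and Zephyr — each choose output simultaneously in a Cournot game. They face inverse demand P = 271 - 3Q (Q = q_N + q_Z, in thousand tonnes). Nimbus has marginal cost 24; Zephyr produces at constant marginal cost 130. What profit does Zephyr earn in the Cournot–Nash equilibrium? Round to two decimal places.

45.37

Nimbus's profit: π_N = (271 - 3Q)q_N - (24q_N). Setting ∂π_N/∂q_N = 0: 247 - 6q_N - 3(q_Z) = 0.
Zephyr's profit: π_Z = (271 - 3Q)q_Z - (130q_Z). Setting ∂π_Z/∂q_Z = 0: 141 - 6q_Z - 3(q_N) = 0.
So q_N = (247 - 3q_Z)/6 and q_Z = (141 - 3q_N)/6.
Substituting one into the other gives q_N = 353/9 and q_Z = 35/9.
Price P = 271 - 3·(388/9) = 425/3.
Zephyr's profit: (425/3 - 130)·(35/9) = 1225/27.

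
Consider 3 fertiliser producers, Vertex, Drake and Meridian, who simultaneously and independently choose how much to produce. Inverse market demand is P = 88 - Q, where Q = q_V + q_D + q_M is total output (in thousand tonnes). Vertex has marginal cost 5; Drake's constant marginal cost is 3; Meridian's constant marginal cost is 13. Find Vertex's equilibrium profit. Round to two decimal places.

Vertex's profit: π_V = (88 - Q)q_V - (5q_V). Setting ∂π_V/∂q_V = 0: 83 - 2q_V - (q_D + q_M) = 0.
Drake's profit: π_D = (88 - Q)q_D - (3q_D). Setting ∂π_D/∂q_D = 0: 85 - 2q_D - (q_V + q_M) = 0.
Meridian's first-order condition: 75 - 2q_M - (q_V + q_D) = 0.
Summing all 3 equations gives 243 − 4Q = 0, hence Q = 243/4.
Back-substituting: q_V = (83 − 243/4) = 89/4, q_D = (85 − 243/4) = 97/4, q_M = (75 − 243/4) = 57/4.
Price P = 88 - 243/4 = 109/4.
Vertex's profit: (109/4 - 5)·(89/4) = 495.0625.

495.06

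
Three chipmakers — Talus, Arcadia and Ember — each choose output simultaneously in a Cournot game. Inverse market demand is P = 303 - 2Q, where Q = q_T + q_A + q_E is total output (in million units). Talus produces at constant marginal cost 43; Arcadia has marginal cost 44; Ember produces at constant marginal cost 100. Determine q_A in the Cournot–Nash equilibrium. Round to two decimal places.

Talus's profit: π_T = (303 - 2Q)q_T - (43q_T). Setting ∂π_T/∂q_T = 0: 260 - 4q_T - 2(q_A + q_E) = 0.
Arcadia's first-order condition: 259 - 4q_A - 2(q_T + q_E) = 0.
Ember's first-order condition: 203 - 4q_E - 2(q_T + q_A) = 0.
Summing all 3 equations gives 722 − 8Q = 0, hence Q = 361/4.
Back-substituting: q_T = (260 − 361/2)/2 = 159/4, q_A = (259 − 361/2)/2 = 157/4, q_E = (203 − 361/2)/2 = 45/4.

39.25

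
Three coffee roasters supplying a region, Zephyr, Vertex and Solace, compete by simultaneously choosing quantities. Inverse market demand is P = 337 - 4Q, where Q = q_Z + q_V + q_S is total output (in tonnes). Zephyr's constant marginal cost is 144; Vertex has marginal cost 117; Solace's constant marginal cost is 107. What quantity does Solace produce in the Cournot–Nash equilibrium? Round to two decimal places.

Zephyr's profit: π_Z = (337 - 4Q)q_Z - (144q_Z). Setting ∂π_Z/∂q_Z = 0: 193 - 8q_Z - 4(q_V + q_S) = 0.
Vertex's first-order condition: 220 - 8q_V - 4(q_Z + q_S) = 0.
Solace's first-order condition: 230 - 8q_S - 4(q_Z + q_V) = 0.
Adding the 3 conditions: 643 − 8Q − 8Q = 0, i.e. Q = 643/16.
Back-substituting: q_Z = (193 − 643/4)/4 = 129/16, q_V = (220 − 643/4)/4 = 237/16, q_S = (230 − 643/4)/4 = 277/16.

17.31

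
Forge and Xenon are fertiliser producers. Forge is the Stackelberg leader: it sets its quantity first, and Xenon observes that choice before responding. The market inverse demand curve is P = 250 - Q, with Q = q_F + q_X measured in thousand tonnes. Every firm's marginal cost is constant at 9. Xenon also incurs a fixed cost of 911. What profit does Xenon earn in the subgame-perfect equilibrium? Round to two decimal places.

The follower Xenon best-responds to any q_F: π_X = (250 - Q)q_X - 9q_X.
∂π_X/∂q_X = 241 - q_F - 2q_X = 0 gives the reaction function q_X = (241 - q_F)/2.
Forge substitutes q_X(q_F) into its own profit: π_F = q_F(250 - q_F - (241 - q_F)/2) - 9q_F = (259/2 - (1/2)q_F)q_F - 9q_F.
Leader FOC: 241/2 - q_F = 0, so q_F = 241/2.
Then q_X = (241 - 241/2)/2 = 241/4.
Price P = 250 - 723/4 = 277/4.
Xenon's profit: (277/4 - 9)·(241/4) - 911 = 2719.0625.

2719.06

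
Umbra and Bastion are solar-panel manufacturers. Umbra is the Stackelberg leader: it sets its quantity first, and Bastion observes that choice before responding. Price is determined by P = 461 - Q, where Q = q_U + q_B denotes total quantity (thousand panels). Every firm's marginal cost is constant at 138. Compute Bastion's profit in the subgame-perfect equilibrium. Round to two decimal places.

Solve by backward induction. Given q_U, the follower Bastion maximises π_B = (461 - q_U - q_B)q_B - 138q_B.
Setting the follower's marginal profit to zero, 323 - q_U - 2q_B = 0, i.e. q_B = (323 - q_U)/2.
Umbra substitutes q_B(q_U) into its own profit: π_U = q_U(461 - q_U - (323 - q_U)/2) - 138q_U = (599/2 - (1/2)q_U)q_U - 138q_U.
Leader FOC: 323/2 - q_U = 0, so q_U = 323/2.
Then q_B = (323 - 323/2)/2 = 323/4.
Price P = 461 - 969/4 = 875/4.
Bastion's profit: (875/4 - 138)·(323/4) = 6520.5625.

6520.56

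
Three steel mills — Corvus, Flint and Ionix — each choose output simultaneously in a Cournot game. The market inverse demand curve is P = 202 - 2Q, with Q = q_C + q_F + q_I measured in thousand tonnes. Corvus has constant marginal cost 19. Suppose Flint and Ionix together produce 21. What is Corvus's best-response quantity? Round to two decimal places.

35.25

With rivals' combined output fixed at 21, Corvus's profit is π_C = (202 - 2·21 - 2q_C)q_C - (19q_C) = (160 - 2q_C)q_C - (19q_C).
∂π_C/∂q_C = 141 - 4q_C = 0, so q_C = 141/4.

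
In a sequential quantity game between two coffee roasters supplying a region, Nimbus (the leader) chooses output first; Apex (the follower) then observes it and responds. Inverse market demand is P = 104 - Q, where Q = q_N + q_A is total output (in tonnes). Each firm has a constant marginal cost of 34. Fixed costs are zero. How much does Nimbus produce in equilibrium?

The follower Apex best-responds to any q_N: π_A = (104 - Q)q_A - 34q_A.
∂π_A/∂q_A = 70 - q_N - 2q_A = 0 gives the reaction function q_A = (70 - q_N)/2.
The leader anticipates this reaction. Substituting into P = 104 - Q gives P = 69 - (1/2)q_N, so π_N = (69 - (1/2)q_N)q_N - 34q_N.
Maximising: ∂π_N/∂q_N = 35 - q_N = 0, giving q_N = 35.
Then q_A = (70 - 35)/2 = 35/2.

35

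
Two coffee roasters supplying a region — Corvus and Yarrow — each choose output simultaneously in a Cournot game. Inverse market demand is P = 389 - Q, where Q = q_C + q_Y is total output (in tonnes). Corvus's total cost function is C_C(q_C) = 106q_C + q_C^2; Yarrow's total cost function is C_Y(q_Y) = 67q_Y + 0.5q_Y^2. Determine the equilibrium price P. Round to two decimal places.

249.73

Corvus's profit: π_C = (389 - Q)q_C - (106q_C + q_C²). Setting ∂π_C/∂q_C = 0: 283 - 4q_C - (q_Y) = 0.
Yarrow's first-order condition: 322 - 3q_Y - (q_C) = 0.
Best responses: q_C = (283 - q_Y)/4, q_Y = (322 - q_C)/3.
Solving the pair: q_C = 527/11, q_Y = 1005/11.
Total output Q = 1532/11, so price P = 389 - 1532/11 = 249.7273.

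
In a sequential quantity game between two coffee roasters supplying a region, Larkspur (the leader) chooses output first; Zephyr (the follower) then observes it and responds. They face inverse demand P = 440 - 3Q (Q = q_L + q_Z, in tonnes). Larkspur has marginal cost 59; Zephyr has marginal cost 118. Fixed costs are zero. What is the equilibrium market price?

169

The follower Zephyr best-responds to any q_L: π_Z = (440 - 3Q)q_Z - 118q_Z.
∂π_Z/∂q_Z = 322 - 3q_L - 6q_Z = 0 gives the reaction function q_Z = (322 - 3q_L)/6.
The leader anticipates this reaction. Substituting into P = 440 - 3Q gives P = 279 - (3/2)q_L, so π_L = (279 - (3/2)q_L)q_L - 59q_L.
Maximising: ∂π_L/∂q_L = 220 - 3q_L = 0, giving q_L = 220/3.
Then q_Z = (322 - 3·(220/3))/6 = 17.
Total output Q = 271/3, so price P = 440 - 3·(271/3) = 169.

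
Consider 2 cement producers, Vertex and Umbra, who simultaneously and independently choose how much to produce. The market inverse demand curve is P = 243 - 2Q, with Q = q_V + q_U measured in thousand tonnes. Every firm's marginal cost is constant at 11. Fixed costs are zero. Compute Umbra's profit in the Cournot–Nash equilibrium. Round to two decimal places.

2990.22

Each firm earns π_i = (243 - 2Q)q_i - 11q_i.
First-order condition (treating rivals' output as given): 232 - 4q_i - 2q_j = 0.
By symmetry each firm produces the same amount; substituting q_j = q_i yields q_i = 232/6 = 116/3.
Price P = 243 - 2·(232/3) = 265/3.
Umbra's profit: (265/3 - 11)·(116/3) = 2990.2222.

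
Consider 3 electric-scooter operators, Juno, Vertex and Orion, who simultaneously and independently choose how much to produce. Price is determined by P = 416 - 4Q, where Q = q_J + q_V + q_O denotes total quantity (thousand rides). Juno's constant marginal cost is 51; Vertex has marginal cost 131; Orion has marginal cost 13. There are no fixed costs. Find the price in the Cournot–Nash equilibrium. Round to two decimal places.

Juno's profit: π_J = (416 - 4Q)q_J - (51q_J). Setting ∂π_J/∂q_J = 0: 365 - 8q_J - 4(q_V + q_O) = 0.
Vertex's first-order condition: 285 - 8q_V - 4(q_J + q_O) = 0.
Orion's first-order condition: 403 - 8q_O - 4(q_J + q_V) = 0.
Adding the 3 conditions: 1053 − 8Q − 8Q = 0, i.e. Q = 1053/16.
Back-substituting: q_J = (365 − 1053/4)/4 = 407/16, q_V = (285 − 1053/4)/4 = 87/16, q_O = (403 − 1053/4)/4 = 559/16.
Total output Q = 1053/16, so price P = 416 - 4·(1053/16) = 611/4.

152.75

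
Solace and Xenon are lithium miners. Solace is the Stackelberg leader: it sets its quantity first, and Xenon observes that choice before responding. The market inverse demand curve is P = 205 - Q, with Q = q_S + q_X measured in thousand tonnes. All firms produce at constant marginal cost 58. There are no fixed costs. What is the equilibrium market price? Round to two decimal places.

Solve by backward induction. Given q_S, the follower Xenon maximises π_X = (205 - q_S - q_X)q_X - 58q_X.
Setting the follower's marginal profit to zero, 147 - q_S - 2q_X = 0, i.e. q_X = (147 - q_S)/2.
The leader anticipates this reaction. Substituting into P = 205 - Q gives P = 263/2 - (1/2)q_S, so π_S = (263/2 - (1/2)q_S)q_S - 58q_S.
Maximising: ∂π_S/∂q_S = 147/2 - q_S = 0, giving q_S = 147/2.
Then q_X = (147 - 147/2)/2 = 147/4.
Total output Q = 441/4, so price P = 205 - 441/4 = 379/4.

94.75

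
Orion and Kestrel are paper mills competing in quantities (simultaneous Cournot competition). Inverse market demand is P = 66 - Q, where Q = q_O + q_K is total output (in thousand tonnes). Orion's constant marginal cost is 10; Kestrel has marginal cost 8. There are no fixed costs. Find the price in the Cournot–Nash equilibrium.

Orion's profit: π_O = (66 - Q)q_O - (10q_O). Setting ∂π_O/∂q_O = 0: 56 - 2q_O - (q_K) = 0.
Kestrel's first-order condition: 58 - 2q_K - (q_O) = 0.
Rearranging gives the reaction functions q_O = (56 - q_K)/2 and q_K = (58 - q_O)/2.
Substituting one into the other gives q_O = 18 and q_K = 20.
Total output Q = 38, so price P = 66 - 38 = 28.

28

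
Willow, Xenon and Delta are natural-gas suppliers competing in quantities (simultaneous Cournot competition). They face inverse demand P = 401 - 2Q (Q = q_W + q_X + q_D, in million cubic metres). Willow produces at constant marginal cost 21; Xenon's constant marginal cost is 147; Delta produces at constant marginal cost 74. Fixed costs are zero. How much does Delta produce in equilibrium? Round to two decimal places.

Willow's profit: π_W = (401 - 2Q)q_W - (21q_W). Setting ∂π_W/∂q_W = 0: 380 - 4q_W - 2(q_X + q_D) = 0.
Xenon's first-order condition: 254 - 4q_X - 2(q_W + q_D) = 0.
Delta's first-order condition: 327 - 4q_D - 2(q_W + q_X) = 0.
Summing all 3 equations gives 961 − 8Q = 0, hence Q = 961/8.
Back-substituting: q_W = (380 − 961/4)/2 = 559/8, q_X = (254 − 961/4)/2 = 55/8, q_D = (327 − 961/4)/2 = 347/8.

43.38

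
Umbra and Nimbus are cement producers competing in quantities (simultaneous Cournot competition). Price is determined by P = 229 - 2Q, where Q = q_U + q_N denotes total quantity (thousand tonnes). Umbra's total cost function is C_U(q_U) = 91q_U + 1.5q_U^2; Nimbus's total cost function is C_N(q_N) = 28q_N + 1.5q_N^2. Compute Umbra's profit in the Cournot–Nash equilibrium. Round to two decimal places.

549.80

Umbra's profit: π_U = (229 - 2Q)q_U - (91q_U + (3/2)q_U²). Setting ∂π_U/∂q_U = 0: 138 - 7q_U - 2(q_N) = 0.
Nimbus's profit: π_N = (229 - 2Q)q_N - (28q_N + (3/2)q_N²). Setting ∂π_N/∂q_N = 0: 201 - 7q_N - 2(q_U) = 0.
So q_U = (138 - 2q_N)/7 and q_N = (201 - 2q_U)/7.
Solving the pair: q_U = 188/15, q_N = 377/15.
Price P = 229 - 2·(113/3) = 461/3.
Umbra's profit: (461/3)·(188/15) - 91·(188/15) - (3/2)(188/15)² = 549.7956.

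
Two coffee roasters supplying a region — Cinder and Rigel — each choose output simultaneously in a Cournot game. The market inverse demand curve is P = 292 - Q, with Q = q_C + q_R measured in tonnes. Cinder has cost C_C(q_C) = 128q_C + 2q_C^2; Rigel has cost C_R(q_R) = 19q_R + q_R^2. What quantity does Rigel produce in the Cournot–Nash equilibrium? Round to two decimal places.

64.09

Cinder's profit: π_C = (292 - Q)q_C - (128q_C + 2q_C²). Setting ∂π_C/∂q_C = 0: 164 - 6q_C - (q_R) = 0.
Rigel's first-order condition: 273 - 4q_R - (q_C) = 0.
Best responses: q_C = (164 - q_R)/6, q_R = (273 - q_C)/4.
Substituting one into the other gives q_C = 383/23 and q_R = 1474/23.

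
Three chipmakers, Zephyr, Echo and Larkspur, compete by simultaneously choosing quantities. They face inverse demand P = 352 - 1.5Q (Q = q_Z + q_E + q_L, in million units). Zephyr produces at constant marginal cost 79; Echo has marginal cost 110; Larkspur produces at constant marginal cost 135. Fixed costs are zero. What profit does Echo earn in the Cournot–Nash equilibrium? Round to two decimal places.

Zephyr's profit: π_Z = (352 - 1.5Q)q_Z - (79q_Z). Setting ∂π_Z/∂q_Z = 0: 273 - 3q_Z - (3/2)(q_E + q_L) = 0.
Echo's profit: π_E = (352 - 1.5Q)q_E - (110q_E). Setting ∂π_E/∂q_E = 0: 242 - 3q_E - (3/2)(q_Z + q_L) = 0.
Larkspur's profit: π_L = (352 - 1.5Q)q_L - (135q_L). Setting ∂π_L/∂q_L = 0: 217 - 3q_L - (3/2)(q_Z + q_E) = 0.
Adding the 3 conditions: 732 − 3Q − 3Q = 0, i.e. Q = 122.
Back-substituting: q_Z = (273 − 183)/(3/2) = 60, q_E = (242 − 183)/(3/2) = 118/3, q_L = (217 − 183)/(3/2) = 68/3.
Price P = 352 - (3/2)·122 = 169.
Echo's profit: (169 - 110)·(118/3) = 2320.6667.

2320.67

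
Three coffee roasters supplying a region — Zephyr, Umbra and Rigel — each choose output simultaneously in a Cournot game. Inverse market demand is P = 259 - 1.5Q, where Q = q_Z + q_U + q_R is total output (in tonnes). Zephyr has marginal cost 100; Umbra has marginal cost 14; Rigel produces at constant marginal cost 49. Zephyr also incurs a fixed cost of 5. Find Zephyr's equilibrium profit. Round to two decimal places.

15.17

Zephyr's profit: π_Z = (259 - 1.5Q)q_Z - (100q_Z). Setting ∂π_Z/∂q_Z = 0: 159 - 3q_Z - (3/2)(q_U + q_R) = 0.
Umbra's first-order condition: 245 - 3q_U - (3/2)(q_Z + q_R) = 0.
Rigel's first-order condition: 210 - 3q_R - (3/2)(q_Z + q_U) = 0.
Summing all 3 equations gives 614 − 6Q = 0, hence Q = 307/3.
Back-substituting: q_Z = (159 − 307/2)/(3/2) = 11/3, q_U = (245 − 307/2)/(3/2) = 61, q_R = (210 − 307/2)/(3/2) = 113/3.
Price P = 259 - (3/2)·(307/3) = 211/2.
Zephyr's profit: (211/2 - 100)·(11/3) - 5 = 91/6.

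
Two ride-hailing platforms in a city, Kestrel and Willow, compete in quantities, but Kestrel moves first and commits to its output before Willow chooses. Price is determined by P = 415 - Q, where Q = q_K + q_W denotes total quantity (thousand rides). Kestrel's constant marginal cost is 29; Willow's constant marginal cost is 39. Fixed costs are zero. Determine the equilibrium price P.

128

The follower Willow best-responds to any q_K: π_W = (415 - Q)q_W - 39q_W.
Follower FOC: 376 - q_K - 2q_W = 0, so q_W(q_K) = (376 - q_K)/2.
The leader anticipates this reaction. Substituting into P = 415 - Q gives P = 227 - (1/2)q_K, so π_K = (227 - (1/2)q_K)q_K - 29q_K.
Leader FOC: 198 - q_K = 0, so q_K = 198.
Then q_W = (376 - 198)/2 = 89.
Total output Q = 287, so price P = 415 - 287 = 128.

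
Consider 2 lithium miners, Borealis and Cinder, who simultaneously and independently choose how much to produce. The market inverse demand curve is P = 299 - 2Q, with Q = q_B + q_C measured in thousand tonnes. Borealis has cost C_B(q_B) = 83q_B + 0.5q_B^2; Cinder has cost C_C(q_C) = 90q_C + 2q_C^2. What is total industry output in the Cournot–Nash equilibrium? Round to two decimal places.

Borealis's profit: π_B = (299 - 2Q)q_B - (83q_B + (1/2)q_B²). Setting ∂π_B/∂q_B = 0: 216 - 5q_B - 2(q_C) = 0.
Cinder's profit: π_C = (299 - 2Q)q_C - (90q_C + 2q_C²). Setting ∂π_C/∂q_C = 0: 209 - 8q_C - 2(q_B) = 0.
Best responses: q_B = (216 - 2q_C)/5, q_C = (209 - 2q_B)/8.
Substituting one into the other gives q_B = 655/18 and q_C = 613/36.
Total output Q = 655/18 + 613/36 = 641/12.

53.42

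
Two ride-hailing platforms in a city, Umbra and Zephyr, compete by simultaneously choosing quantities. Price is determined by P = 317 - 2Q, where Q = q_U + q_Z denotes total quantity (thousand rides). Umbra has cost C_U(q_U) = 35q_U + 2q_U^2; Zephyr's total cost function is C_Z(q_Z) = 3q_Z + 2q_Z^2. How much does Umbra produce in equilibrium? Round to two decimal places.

27.13

Umbra's profit: π_U = (317 - 2Q)q_U - (35q_U + 2q_U²). Setting ∂π_U/∂q_U = 0: 282 - 8q_U - 2(q_Z) = 0.
Zephyr's first-order condition: 314 - 8q_Z - 2(q_U) = 0.
Rearranging gives the reaction functions q_U = (282 - 2q_Z)/8 and q_Z = (314 - 2q_U)/8.
Solving the pair: q_U = 407/15, q_Z = 487/15.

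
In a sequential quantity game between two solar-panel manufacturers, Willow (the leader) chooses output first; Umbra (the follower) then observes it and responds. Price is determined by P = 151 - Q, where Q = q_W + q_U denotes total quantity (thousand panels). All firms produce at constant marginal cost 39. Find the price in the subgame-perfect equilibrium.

67

Solve by backward induction. Given q_W, the follower Umbra maximises π_U = (151 - q_W - q_U)q_U - 39q_U.
Follower FOC: 112 - q_W - 2q_U = 0, so q_U(q_W) = (112 - q_W)/2.
Willow substitutes q_U(q_W) into its own profit: π_W = q_W(151 - q_W - (112 - q_W)/2) - 39q_W = (95 - (1/2)q_W)q_W - 39q_W.
Maximising: ∂π_W/∂q_W = 56 - q_W = 0, giving q_W = 56.
Then q_U = (112 - 56)/2 = 28.
Total output Q = 84, so price P = 151 - 84 = 67.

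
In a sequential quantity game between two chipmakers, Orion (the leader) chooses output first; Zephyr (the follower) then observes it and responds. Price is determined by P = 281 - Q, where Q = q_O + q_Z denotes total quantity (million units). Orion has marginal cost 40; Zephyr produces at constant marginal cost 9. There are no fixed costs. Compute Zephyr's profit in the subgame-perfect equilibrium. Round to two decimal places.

6972.25

Solve by backward induction. Given q_O, the follower Zephyr maximises π_Z = (281 - q_O - q_Z)q_Z - 9q_Z.
∂π_Z/∂q_Z = 272 - q_O - 2q_Z = 0 gives the reaction function q_Z = (272 - q_O)/2.
The leader anticipates this reaction. Substituting into P = 281 - Q gives P = 145 - (1/2)q_O, so π_O = (145 - (1/2)q_O)q_O - 40q_O.
Leader FOC: 105 - q_O = 0, so q_O = 105.
Then q_Z = (272 - 105)/2 = 167/2.
Price P = 281 - 377/2 = 185/2.
Zephyr's profit: (185/2 - 9)·(167/2) = 6972.2500.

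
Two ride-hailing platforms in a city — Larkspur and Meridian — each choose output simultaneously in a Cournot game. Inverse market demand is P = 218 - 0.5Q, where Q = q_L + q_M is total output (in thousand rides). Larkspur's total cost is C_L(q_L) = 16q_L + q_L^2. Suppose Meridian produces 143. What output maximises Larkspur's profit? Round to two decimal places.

43.50

With the rival's output fixed at 143, Larkspur's profit is π_L = (218 - (1/2)·143 - (1/2)q_L)q_L - (16q_L + q_L²) = (293/2 - (1/2)q_L)q_L - (16q_L + q_L²).
∂π_L/∂q_L = 261/2 - 3q_L = 0, so q_L = 87/2.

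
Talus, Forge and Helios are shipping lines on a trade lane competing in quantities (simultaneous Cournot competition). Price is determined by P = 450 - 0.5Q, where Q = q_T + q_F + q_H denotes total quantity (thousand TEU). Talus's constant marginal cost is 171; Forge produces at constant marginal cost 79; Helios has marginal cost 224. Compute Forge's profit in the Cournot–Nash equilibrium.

Talus's profit: π_T = (450 - 0.5Q)q_T - (171q_T). Setting ∂π_T/∂q_T = 0: 279 - q_T - (1/2)(q_F + q_H) = 0.
Forge's profit: π_F = (450 - 0.5Q)q_F - (79q_F). Setting ∂π_F/∂q_F = 0: 371 - q_F - (1/2)(q_T + q_H) = 0.
Helios's profit: π_H = (450 - 0.5Q)q_H - (224q_H). Setting ∂π_H/∂q_H = 0: 226 - q_H - (1/2)(q_T + q_F) = 0.
Adding the 3 conditions: 876 − Q − Q = 0, i.e. Q = 438.
Back-substituting: q_T = (279 − 219)/(1/2) = 120, q_F = (371 − 219)/(1/2) = 304, q_H = (226 − 219)/(1/2) = 14.
Price P = 450 - (1/2)·438 = 231.
Forge's profit: (231 - 79)·304 = 46208.

46208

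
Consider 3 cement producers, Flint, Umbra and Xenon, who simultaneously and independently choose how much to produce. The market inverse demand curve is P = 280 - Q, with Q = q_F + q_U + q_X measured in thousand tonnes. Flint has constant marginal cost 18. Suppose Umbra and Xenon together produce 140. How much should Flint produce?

61

With rivals' combined output fixed at 140, Flint's profit is π_F = (280 - 140 - q_F)q_F - (18q_F) = (140 - q_F)q_F - (18q_F).
∂π_F/∂q_F = 122 - 2q_F = 0, so q_F = 61.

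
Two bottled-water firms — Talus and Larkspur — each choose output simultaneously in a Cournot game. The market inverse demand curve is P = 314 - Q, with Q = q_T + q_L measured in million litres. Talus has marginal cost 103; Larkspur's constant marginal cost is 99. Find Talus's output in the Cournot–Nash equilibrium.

Talus's profit: π_T = (314 - Q)q_T - (103q_T). Setting ∂π_T/∂q_T = 0: 211 - 2q_T - (q_L) = 0.
Larkspur's profit: π_L = (314 - Q)q_L - (99q_L). Setting ∂π_L/∂q_L = 0: 215 - 2q_L - (q_T) = 0.
Best responses: q_T = (211 - q_L)/2, q_L = (215 - q_T)/2.
Substituting one into the other gives q_T = 69 and q_L = 73.

69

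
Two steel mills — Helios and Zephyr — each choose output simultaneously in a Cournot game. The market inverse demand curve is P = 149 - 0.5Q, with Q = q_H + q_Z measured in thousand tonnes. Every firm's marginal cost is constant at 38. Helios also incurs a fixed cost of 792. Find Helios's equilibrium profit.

Each firm earns π_i = (149 - 0.5Q)q_i - 38q_i.
Setting ∂π_i/∂q_i = 0 with rivals' quantities fixed: 111 - q_i - (1/2)q_j = 0.
With identical firms every q_j equals q_i, so q_j = q_i and 111 = (3/2)q_i, giving q_i = 74.
Price P = 149 - (1/2)·148 = 75.
Helios's profit: (75 - 38)·74 - 792 = 1946.

1946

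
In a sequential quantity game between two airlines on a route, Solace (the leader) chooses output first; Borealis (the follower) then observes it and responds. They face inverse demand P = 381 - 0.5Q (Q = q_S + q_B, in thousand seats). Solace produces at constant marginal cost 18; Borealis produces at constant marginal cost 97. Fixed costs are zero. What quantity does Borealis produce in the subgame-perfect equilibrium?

63

The follower Borealis best-responds to any q_S: π_B = (381 - 0.5Q)q_B - 97q_B.
Follower FOC: 284 - (1/2)q_S - q_B = 0, so q_B(q_S) = (284 - (1/2)q_S).
The leader anticipates this reaction. Substituting into P = 381 - 0.5Q gives P = 239 - (1/4)q_S, so π_S = (239 - (1/4)q_S)q_S - 18q_S.
Maximising: ∂π_S/∂q_S = 221 - (1/2)q_S = 0, giving q_S = 442.
Then q_B = (284 - (1/2)·442) = 63.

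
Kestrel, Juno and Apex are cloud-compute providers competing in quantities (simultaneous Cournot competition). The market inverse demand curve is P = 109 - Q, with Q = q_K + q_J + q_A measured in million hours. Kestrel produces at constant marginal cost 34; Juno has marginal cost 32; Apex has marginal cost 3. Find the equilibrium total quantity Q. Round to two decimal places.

Kestrel's profit: π_K = (109 - Q)q_K - (34q_K). Setting ∂π_K/∂q_K = 0: 75 - 2q_K - (q_J + q_A) = 0.
Juno's profit: π_J = (109 - Q)q_J - (32q_J). Setting ∂π_J/∂q_J = 0: 77 - 2q_J - (q_K + q_A) = 0.
Apex's first-order condition: 106 - 2q_A - (q_K + q_J) = 0.
Adding the 3 conditions: 258 − 2Q − 2Q = 0, i.e. Q = 129/2.
Back-substituting: q_K = (75 − 129/2) = 21/2, q_J = (77 − 129/2) = 25/2, q_A = (106 − 129/2) = 83/2.
Total output Q = 21/2 + 25/2 + 83/2 = 129/2.

64.50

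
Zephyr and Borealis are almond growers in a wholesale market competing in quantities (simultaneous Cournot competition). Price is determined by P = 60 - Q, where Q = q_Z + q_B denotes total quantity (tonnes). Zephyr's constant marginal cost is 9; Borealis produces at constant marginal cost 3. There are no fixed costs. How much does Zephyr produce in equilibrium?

Zephyr's profit: π_Z = (60 - Q)q_Z - (9q_Z). Setting ∂π_Z/∂q_Z = 0: 51 - 2q_Z - (q_B) = 0.
Borealis's profit: π_B = (60 - Q)q_B - (3q_B). Setting ∂π_B/∂q_B = 0: 57 - 2q_B - (q_Z) = 0.
Rearranging gives the reaction functions q_Z = (51 - q_B)/2 and q_B = (57 - q_Z)/2.
Substituting one into the other gives q_Z = 15 and q_B = 21.

15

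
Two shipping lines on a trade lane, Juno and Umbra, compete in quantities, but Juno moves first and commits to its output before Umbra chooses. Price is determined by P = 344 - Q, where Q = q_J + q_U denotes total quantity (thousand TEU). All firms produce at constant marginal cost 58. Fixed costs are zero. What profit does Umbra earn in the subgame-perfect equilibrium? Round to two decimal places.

5112.25

The follower Umbra best-responds to any q_J: π_U = (344 - Q)q_U - 58q_U.
∂π_U/∂q_U = 286 - q_J - 2q_U = 0 gives the reaction function q_U = (286 - q_J)/2.
The leader anticipates this reaction. Substituting into P = 344 - Q gives P = 201 - (1/2)q_J, so π_J = (201 - (1/2)q_J)q_J - 58q_J.
The leader's first-order condition 143 - q_J = 0 yields q_J = 143.
Then q_U = (286 - 143)/2 = 143/2.
Price P = 344 - 429/2 = 259/2.
Umbra's profit: (259/2 - 58)·(143/2) = 5112.2500.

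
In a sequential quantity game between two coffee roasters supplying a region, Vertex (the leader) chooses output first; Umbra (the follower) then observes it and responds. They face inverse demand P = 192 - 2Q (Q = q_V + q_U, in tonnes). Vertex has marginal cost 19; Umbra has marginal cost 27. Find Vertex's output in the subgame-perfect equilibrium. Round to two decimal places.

45.25

Solve by backward induction. Given q_V, the follower Umbra maximises π_U = (192 - 2q_V - 2q_U)q_U - 27q_U.
Follower FOC: 165 - 2q_V - 4q_U = 0, so q_U(q_V) = (165 - 2q_V)/4.
The leader anticipates this reaction. Substituting into P = 192 - 2Q gives P = 219/2 - q_V, so π_V = (219/2 - q_V)q_V - 19q_V.
The leader's first-order condition 181/2 - 2q_V = 0 yields q_V = 181/4.
Then q_U = (165 - 2·(181/4))/4 = 149/8.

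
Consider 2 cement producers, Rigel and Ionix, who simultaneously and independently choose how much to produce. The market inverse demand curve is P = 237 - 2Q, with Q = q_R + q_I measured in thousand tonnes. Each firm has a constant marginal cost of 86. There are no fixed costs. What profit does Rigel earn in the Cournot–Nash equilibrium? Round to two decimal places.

A representative firm's profit is π_i = q_i(237 - 2Q) - 86q_i.
Setting ∂π_i/∂q_i = 0 with rivals' quantities fixed: 151 - 4q_i - 2q_j = 0.
By symmetry each firm produces the same amount; substituting q_j = q_i yields q_i = 151/6.
Price P = 237 - 2·(151/3) = 409/3.
Rigel's profit: (409/3 - 86)·(151/6) = 1266.7222.

1266.72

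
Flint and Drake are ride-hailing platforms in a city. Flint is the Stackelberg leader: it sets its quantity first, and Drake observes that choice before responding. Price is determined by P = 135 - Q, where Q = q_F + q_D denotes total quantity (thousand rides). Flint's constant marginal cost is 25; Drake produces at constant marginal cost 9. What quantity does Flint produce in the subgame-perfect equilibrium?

47

The follower Drake best-responds to any q_F: π_D = (135 - Q)q_D - 9q_D.
Setting the follower's marginal profit to zero, 126 - q_F - 2q_D = 0, i.e. q_D = (126 - q_F)/2.
Flint substitutes q_D(q_F) into its own profit: π_F = q_F(135 - q_F - (126 - q_F)/2) - 25q_F = (72 - (1/2)q_F)q_F - 25q_F.
Maximising: ∂π_F/∂q_F = 47 - q_F = 0, giving q_F = 47.
Then q_D = (126 - 47)/2 = 79/2.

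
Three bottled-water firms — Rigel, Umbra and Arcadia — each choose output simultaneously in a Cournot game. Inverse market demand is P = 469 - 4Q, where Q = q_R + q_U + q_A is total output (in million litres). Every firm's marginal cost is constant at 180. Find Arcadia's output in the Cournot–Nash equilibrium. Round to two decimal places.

18.06

Each firm earns π_i = (469 - 4Q)q_i - 180q_i.
Setting ∂π_i/∂q_i = 0 with rivals' quantities fixed: 289 - 8q_i - 4·Σ_{j≠i} q_j = 0.
With identical firms every q_j equals q_i, so Σ_{j≠i} q_j = 2q_i and 289 = 16q_i, giving q_i = 289/16.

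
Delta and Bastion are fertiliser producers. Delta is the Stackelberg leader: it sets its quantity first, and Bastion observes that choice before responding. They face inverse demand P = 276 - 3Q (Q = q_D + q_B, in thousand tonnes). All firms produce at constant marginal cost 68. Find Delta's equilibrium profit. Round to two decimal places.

The follower Bastion best-responds to any q_D: π_B = (276 - 3Q)q_B - 68q_B.
Setting the follower's marginal profit to zero, 208 - 3q_D - 6q_B = 0, i.e. q_B = (208 - 3q_D)/6.
Delta substitutes q_B(q_D) into its own profit: π_D = q_D(276 - 3q_D - (208 - 3q_D)/2) - 68q_D = (172 - (3/2)q_D)q_D - 68q_D.
The leader's first-order condition 104 - 3q_D = 0 yields q_D = 104/3.
Then q_B = (208 - 3·(104/3))/6 = 52/3.
Price P = 276 - 3·52 = 120.
Delta's profit: (120 - 68)·(104/3) = 1802.6667.

1802.67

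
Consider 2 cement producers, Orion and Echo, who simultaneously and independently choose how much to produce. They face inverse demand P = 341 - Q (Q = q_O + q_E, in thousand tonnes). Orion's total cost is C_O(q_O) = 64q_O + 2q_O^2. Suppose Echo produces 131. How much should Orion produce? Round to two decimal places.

24.33

With the rival's output fixed at 131, Orion's profit is π_O = (341 - 131 - q_O)q_O - (64q_O + 2q_O²) = (210 - q_O)q_O - (64q_O + 2q_O²).
∂π_O/∂q_O = 146 - 6q_O = 0, so q_O = 73/3.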